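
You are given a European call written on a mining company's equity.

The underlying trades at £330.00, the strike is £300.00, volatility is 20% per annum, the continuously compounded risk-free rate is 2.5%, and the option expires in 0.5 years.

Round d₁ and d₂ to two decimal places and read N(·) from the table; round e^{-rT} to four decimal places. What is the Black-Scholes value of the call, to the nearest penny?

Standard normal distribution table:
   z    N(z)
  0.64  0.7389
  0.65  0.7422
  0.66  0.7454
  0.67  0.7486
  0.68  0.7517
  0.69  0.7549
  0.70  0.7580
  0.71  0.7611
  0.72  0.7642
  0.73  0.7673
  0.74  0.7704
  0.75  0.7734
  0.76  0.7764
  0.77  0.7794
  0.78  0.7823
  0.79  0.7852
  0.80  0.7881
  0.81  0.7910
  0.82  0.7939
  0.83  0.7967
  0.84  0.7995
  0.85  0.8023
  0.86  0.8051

σ√T = 0.2 × 0.7071 = 0.1414
d₁ = [ln(330/300) + (0.025 + 0.2²/2)·0.5] / 0.1414 = [0.0953 + 0.0225] / 0.1414 = 0.8330 ≈ 0.83
d₂ = d₁ − σ√T = 0.8330 − 0.1414 = 0.6916 ≈ 0.69
e^(−rT) = e^(−0.025·0.5) = 0.9876
N(d₁) = N(0.83) = 0.7967;  N(d₂) = N(0.69) = 0.7549
C = 330·0.7967 − 300·0.9876·0.7549 = 262.9110 − 223.6618 = 39.2492

£39.25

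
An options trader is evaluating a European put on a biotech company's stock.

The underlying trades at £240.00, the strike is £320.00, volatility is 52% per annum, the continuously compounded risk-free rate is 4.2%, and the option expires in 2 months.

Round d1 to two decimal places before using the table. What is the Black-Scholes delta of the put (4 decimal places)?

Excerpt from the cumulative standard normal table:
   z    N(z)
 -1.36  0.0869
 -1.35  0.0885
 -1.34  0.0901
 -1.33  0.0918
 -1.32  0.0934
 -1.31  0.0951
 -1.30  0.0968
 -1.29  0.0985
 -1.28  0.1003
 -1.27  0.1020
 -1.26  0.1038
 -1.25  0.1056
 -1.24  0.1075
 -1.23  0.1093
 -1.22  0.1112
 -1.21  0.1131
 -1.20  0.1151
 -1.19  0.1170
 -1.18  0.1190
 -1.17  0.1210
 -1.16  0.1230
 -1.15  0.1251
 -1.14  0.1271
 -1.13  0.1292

-0.8888

T = 0.1667;  σ√T = 0.2123
ln(S/K) + (r + σ²/2)T = ln(240/320) + (0.042 + 0.52²/2)·0.1667 = -0.2877 + 0.0295 = -0.2581
d₁ = -0.2581 / 0.2123 = -1.2160 → -1.22
N(d₁) = N(-1.22) = 0.1112
Δ_put = N(d₁) − 1 = 0.1112 − 1 = -0.8888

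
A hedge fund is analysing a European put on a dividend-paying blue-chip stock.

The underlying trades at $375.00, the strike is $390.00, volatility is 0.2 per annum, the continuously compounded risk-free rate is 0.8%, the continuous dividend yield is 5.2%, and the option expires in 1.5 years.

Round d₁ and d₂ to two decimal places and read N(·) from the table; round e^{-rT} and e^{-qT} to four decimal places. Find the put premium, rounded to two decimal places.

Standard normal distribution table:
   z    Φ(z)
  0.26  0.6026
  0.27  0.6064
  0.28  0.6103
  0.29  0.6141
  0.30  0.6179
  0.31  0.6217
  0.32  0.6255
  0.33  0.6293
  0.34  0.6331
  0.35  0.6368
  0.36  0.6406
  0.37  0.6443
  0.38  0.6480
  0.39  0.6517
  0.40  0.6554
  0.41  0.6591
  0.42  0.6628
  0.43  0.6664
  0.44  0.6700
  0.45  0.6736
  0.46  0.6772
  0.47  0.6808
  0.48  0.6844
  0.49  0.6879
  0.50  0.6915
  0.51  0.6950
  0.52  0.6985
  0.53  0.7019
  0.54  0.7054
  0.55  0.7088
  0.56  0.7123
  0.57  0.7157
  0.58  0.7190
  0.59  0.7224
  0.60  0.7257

$57.49

T = 1.5;  σ√T = 0.2449
ln(S/K) + (r − q + σ²/2)T = ln(375/390) + (0.008 − 0.052 + 0.2²/2)·1.5 = -0.0392 − 0.0360 = -0.0752
d₁ = -0.0752 / 0.2449 = -0.3071 which rounds to -0.31
d₂ = d₁ − σ√T = -0.3071 − 0.2449 = -0.5520 which rounds to -0.55
e^(−qT) = e^(−0.052·1.5) = 0.9250;  e^(−rT) = e^(−0.008·1.5) = 0.9881
P = 390·0.9881·N(0.55) − 375·0.9250·N(0.31) = 390·0.9881·0.7088 − 375·0.9250·0.6217 = 273.1425 − 215.6522 = 57.4903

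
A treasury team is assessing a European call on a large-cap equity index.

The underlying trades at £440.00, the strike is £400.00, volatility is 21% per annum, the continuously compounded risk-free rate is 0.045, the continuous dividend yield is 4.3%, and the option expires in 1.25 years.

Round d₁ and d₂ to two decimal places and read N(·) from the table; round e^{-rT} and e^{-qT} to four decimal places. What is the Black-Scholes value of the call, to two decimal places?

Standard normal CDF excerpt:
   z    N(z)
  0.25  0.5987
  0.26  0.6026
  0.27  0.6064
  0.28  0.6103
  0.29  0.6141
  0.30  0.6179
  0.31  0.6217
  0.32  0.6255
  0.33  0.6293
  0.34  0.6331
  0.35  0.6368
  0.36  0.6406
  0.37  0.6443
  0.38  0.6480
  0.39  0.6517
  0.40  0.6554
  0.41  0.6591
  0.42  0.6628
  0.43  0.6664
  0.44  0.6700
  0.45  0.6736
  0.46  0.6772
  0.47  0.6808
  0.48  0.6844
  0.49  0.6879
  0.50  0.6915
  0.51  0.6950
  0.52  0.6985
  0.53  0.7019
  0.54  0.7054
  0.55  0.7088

£59.04

σ√T = 0.21 × 1.1180 = 0.2348
d₁ = [ln(440/400) + (0.045 − 0.043 + 0.21²/2)·1.25] / 0.2348 = [0.0953 + 0.0301] / 0.2348 = 0.5340 which rounds to 0.53
d₂ = d₁ − σ√T = 0.5340 − 0.2348 = 0.2992 which rounds to 0.30
exp(−qT) = exp(−0.043·1.25) = 0.9477;  exp(−rT) = exp(−0.045·1.25) = 0.9453
N(d₁) = N(0.53) = 0.7019;  N(d₂) = N(0.30) = 0.6179
C = 440·0.9477·0.7019 − 400·0.9453·0.6179 = 292.6839 − 233.6403 = 59.0435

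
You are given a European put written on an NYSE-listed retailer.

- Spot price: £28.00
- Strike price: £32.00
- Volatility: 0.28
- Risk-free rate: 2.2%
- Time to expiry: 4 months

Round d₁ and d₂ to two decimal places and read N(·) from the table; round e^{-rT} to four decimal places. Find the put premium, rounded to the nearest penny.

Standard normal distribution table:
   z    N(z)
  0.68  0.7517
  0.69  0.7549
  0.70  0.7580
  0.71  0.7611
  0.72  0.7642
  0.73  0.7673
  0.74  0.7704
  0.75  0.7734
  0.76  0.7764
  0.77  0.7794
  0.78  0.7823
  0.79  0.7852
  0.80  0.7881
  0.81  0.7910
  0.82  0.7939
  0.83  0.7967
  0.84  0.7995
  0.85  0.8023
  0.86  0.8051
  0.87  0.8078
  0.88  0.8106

T = 0.3333;  σ√T = 0.1617
d₁ = [ln(28/32) + (0.022 + 0.28²/2)·0.3333] / 0.1617 = [-0.1335 + 0.0204] / 0.1617 = -0.6998 → -0.70
d₂ = d₁ − σ√T = -0.6998 − 0.1617 = -0.8615 → -0.86
exp(−rT) = exp(−0.022·0.3333) = 0.9927
N(−d₂) = N(0.86) = 0.8051;  N(−d₁) = N(0.70) = 0.7580
P = 32·0.9927·0.8051 − 28·0.7580 = 25.5751 − 21.2240 = 4.3511

£4.35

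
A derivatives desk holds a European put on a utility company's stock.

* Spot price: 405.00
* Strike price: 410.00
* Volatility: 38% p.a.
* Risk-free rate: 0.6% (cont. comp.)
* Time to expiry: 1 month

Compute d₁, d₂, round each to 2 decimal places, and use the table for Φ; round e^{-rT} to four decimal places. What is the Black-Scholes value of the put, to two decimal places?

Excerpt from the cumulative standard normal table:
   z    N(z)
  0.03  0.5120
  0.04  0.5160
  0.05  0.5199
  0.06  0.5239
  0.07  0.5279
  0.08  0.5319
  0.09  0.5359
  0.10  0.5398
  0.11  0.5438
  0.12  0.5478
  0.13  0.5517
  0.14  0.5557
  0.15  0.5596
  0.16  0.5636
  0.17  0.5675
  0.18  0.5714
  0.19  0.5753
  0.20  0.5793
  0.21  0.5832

σ√T = 0.38·√0.08333 = 0.1097
ln(S/K) + (r + σ²/2)T = ln(405/410) + (0.006 + 0.38²/2)·0.08333 = -0.0123 + 0.0065 = -0.0058
d₁ = -0.0058 / 0.1097 = -0.0524 ≈ -0.05
d₂ = d₁ − σ√T = -0.0524 − 0.1097 = -0.1621 ≈ -0.16
e^(−rT) = e^(−0.006·0.08333) = 0.9995
P = 410·0.9995·N(0.16) − 405·N(0.05) = 410·0.9995·0.5636 − 405·0.5199 = 230.9605 − 210.5595 = 20.4010

20.40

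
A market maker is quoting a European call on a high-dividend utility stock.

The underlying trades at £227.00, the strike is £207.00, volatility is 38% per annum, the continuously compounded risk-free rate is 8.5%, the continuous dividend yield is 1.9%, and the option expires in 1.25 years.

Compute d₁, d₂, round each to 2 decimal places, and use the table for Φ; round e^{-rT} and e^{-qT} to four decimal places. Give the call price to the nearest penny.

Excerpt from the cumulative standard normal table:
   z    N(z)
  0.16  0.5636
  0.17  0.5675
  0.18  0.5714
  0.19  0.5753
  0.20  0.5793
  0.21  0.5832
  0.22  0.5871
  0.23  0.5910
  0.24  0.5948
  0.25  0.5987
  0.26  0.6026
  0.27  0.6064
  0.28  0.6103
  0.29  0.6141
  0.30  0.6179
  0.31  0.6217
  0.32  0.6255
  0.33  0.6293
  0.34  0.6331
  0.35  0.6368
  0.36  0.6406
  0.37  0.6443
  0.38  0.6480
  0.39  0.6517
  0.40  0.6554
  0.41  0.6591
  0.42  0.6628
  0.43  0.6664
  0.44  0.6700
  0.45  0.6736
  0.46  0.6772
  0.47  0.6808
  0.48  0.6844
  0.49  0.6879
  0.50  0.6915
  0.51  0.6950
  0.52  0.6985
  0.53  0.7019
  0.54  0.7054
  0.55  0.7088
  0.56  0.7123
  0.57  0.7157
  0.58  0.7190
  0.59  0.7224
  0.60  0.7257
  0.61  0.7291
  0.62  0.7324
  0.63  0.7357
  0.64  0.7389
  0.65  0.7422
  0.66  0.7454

σ√T = 0.38·√1.25 = 0.4249
d₁ = [ln(227/207) + (0.085 − 0.019 + 0.38²/2)·1.25] / 0.4249 = [0.0922 + 0.1727] / 0.4249 = 0.6237 → 0.62
d₂ = d₁ − σ√T = 0.6237 − 0.4249 = 0.1988 → 0.20
e^(−qT) = e^(−0.019·1.25) = 0.9765;  e^(−rT) = e^(−0.085·1.25) = 0.8992
N(d₁) = N(0.62) = 0.7324;  N(d₂) = N(0.20) = 0.5793
C = 227·0.9765·0.7324 − 207·0.8992·0.5793 = 162.3478 − 107.8277 = 54.5202

£54.52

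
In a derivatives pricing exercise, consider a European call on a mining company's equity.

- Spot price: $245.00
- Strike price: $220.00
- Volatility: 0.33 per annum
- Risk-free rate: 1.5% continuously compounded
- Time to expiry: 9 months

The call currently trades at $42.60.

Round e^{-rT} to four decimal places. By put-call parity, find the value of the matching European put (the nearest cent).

$15.14

exp(−rT) = exp(−0.015·0.75) = 0.9888
Put-call parity: C − P = S − K·e^(−rT) = 245 − 220·0.9888 = 245 − 217.5360 = 27.4640
P = C − (C − P) = 42.60 − (27.4640) = 15.1360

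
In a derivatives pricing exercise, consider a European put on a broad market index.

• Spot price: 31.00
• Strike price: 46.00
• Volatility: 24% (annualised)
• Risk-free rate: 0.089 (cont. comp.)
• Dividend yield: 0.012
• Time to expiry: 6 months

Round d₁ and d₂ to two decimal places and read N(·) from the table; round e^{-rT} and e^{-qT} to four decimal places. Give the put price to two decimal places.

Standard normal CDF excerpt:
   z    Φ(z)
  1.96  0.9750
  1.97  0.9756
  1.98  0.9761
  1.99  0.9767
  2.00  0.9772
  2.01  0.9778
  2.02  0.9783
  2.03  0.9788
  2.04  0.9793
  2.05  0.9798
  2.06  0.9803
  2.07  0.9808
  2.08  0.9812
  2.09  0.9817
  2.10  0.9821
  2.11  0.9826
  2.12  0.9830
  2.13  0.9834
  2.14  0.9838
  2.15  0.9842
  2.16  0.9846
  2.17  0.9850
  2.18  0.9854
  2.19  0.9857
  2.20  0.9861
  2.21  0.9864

σ√T = 0.24·√0.5 = 0.1697
ln(S/K) + (r − q + σ²/2)T = ln(31/46) + (0.089 − 0.012 + 0.24²/2)·0.5 = -0.3947 + 0.0529 = -0.3418
d₁ = -0.3418 / 0.1697 = -2.0138 → -2.01
d₂ = d₁ − σ√T = -2.0138 − 0.1697 = -2.1835 → -2.18
e^(−qT) = e^(−0.012·0.5) = 0.9940;  e^(−rT) = e^(−0.089·0.5) = 0.9565
N(−d₂) = N(2.18) = 0.9854;  N(−d₁) = N(2.01) = 0.9778
P = 46·0.9565·0.9854 − 31·0.9940·0.9778 = 43.3566 − 30.1299 = 13.2267

13.23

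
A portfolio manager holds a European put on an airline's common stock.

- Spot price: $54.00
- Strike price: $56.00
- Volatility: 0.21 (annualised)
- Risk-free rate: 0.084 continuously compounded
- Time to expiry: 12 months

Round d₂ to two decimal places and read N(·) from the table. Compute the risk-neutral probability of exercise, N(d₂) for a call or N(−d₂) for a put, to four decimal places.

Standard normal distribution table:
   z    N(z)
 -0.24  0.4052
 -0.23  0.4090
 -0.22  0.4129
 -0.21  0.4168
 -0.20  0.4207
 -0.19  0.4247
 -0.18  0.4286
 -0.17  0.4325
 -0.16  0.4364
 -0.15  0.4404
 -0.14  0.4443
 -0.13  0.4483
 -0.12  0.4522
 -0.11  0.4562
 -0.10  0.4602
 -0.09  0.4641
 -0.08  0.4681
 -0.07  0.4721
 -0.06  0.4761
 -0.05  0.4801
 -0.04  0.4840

σ√T = 0.21·√1 = 0.2100
ln(S/K) + (r + σ²/2)T = ln(54/56) + (0.084 + 0.21²/2)·1 = -0.0364 + 0.1061 = 0.0697
d₁ = 0.0697 / 0.2100 = 0.3318 ⇒ 0.33
d₂ = d₁ − σ√T = 0.3318 − 0.2100 = 0.1218 ⇒ 0.12
Risk-neutral Pr[S_T < K] = N(−d₂) = N(-0.12) = 0.4522

0.4522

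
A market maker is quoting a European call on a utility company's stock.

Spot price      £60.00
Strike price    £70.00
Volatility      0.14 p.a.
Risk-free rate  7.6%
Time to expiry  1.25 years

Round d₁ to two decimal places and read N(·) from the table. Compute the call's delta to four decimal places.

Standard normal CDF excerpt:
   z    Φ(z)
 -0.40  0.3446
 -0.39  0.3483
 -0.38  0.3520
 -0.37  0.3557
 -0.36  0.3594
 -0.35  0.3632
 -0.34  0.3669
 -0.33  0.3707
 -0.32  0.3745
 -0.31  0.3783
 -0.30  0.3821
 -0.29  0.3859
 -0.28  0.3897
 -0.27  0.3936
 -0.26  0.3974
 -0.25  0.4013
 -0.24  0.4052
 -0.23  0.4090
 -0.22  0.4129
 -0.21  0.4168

σ√T = 0.14 × 1.1180 = 0.1565
d₁ = [ln(60/70) + (0.076 + 0.14²/2)·1.25] / 0.1565 = [-0.1542 + 0.1072] / 0.1565 = -0.2996 ≈ -0.30
N(d₁) = N(-0.30) = 0.3821
Δ_call = N(d₁) = 0.3821

0.3821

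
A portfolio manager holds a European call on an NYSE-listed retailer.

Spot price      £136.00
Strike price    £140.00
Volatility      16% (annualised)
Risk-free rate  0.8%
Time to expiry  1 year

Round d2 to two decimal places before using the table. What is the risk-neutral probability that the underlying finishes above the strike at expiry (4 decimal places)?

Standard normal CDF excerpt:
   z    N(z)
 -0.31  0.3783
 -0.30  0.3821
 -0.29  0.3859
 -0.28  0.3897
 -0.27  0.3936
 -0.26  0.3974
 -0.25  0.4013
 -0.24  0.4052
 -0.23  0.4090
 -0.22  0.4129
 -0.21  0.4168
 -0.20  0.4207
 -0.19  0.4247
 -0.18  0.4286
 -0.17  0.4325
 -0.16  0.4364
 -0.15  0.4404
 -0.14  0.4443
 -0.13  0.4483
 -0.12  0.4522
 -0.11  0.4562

σ√T = 0.16 × 1.0000 = 0.1600
d₁ = [ln(136/140) + (0.008 + 0.16²/2)·1] / 0.1600 = [-0.0290 + 0.0208] / 0.1600 = -0.0512 ⇒ -0.05
d₂ = d₁ − σ√T = -0.0512 − 0.1600 = -0.2112 ⇒ -0.21
Pr(exercise) under Q = N(d₂) = 0.4168

0.4168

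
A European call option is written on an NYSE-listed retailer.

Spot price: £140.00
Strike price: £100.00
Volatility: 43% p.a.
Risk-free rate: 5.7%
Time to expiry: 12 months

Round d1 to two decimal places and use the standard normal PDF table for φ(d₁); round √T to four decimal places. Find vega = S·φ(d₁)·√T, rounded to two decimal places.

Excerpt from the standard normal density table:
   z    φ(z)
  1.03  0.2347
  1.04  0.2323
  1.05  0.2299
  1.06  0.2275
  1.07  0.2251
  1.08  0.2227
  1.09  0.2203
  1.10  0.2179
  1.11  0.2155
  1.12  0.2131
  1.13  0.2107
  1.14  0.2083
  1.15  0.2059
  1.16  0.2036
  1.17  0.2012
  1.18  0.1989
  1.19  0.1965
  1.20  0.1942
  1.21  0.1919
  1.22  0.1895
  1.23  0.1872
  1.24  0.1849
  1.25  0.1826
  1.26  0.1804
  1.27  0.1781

T = 1;  σ√T = 0.4300
ln(S/K) + (r + σ²/2)T = ln(140/100) + (0.057 + 0.43²/2)·1 = 0.3365 + 0.1494 = 0.4859
d₁ = 0.4859 / 0.4300 = 1.1301 → 1.13
√T = √1 = 1.0000
φ(d₁) = φ(1.13) = 0.2107
vega = S·φ(d₁)·√T = 140·0.2107·1.0000 = 29.4980
(The put has the same vega.)

29.50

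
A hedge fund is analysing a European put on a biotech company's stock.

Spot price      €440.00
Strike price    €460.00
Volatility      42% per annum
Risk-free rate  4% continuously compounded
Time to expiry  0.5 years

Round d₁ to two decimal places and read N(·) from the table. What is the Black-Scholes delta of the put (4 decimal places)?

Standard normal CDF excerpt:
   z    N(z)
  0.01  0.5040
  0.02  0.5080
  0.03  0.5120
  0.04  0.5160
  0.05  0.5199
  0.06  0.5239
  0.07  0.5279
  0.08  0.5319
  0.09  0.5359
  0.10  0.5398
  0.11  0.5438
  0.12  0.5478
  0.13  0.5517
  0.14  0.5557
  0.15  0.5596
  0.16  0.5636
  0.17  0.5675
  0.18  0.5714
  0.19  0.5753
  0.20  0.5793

T = 0.5;  σ√T = 0.2970
d₁ = [ln(440/460) + (0.04 + 0.42²/2)·0.5] / 0.2970 = [-0.0445 + 0.0641] / 0.2970 = 0.0662 ⇒ 0.07
N(d₁) = N(0.07) = 0.5279
Δ_put = N(d₁) − 1 = 0.5279 − 1 = -0.4721

-0.4721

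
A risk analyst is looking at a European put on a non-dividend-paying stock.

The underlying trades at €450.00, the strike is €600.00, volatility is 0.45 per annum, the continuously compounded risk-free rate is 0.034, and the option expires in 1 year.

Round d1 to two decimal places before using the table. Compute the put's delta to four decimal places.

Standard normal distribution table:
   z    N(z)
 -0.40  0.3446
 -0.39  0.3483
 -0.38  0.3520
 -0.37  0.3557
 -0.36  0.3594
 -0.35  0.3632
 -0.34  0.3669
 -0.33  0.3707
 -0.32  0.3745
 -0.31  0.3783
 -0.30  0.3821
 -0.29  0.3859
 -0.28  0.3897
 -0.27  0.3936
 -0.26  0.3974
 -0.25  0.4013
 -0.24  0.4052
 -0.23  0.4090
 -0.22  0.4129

-0.6331

σ√T = 0.45·√1 = 0.4500
d₁ = [ln(450/600) + (0.034 + 0.45²/2)·1] / 0.4500 = [-0.2877 + 0.1353] / 0.4500 = -0.3387 → -0.34
N(d₁) = N(-0.34) = 0.3669
Δ_put = N(d₁) − 1 = 0.3669 − 1 = -0.6331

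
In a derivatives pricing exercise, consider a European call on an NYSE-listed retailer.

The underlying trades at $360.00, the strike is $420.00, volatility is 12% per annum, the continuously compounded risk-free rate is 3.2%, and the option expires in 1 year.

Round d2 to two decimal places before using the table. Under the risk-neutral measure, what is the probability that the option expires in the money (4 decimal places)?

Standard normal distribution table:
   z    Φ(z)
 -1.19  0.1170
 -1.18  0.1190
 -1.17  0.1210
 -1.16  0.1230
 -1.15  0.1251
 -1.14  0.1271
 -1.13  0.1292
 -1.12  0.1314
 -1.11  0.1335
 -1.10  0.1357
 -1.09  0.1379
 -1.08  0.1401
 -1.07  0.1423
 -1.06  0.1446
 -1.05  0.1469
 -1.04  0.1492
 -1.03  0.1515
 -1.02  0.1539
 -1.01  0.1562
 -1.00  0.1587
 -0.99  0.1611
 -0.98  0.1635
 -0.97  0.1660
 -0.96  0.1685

σ√T = 0.12 × 1.0000 = 0.1200
d₁ = [ln(360/420) + (0.032 + 0.12²/2)·1] / 0.1200 = [-0.1542 + 0.0392] / 0.1200 = -0.9579 which rounds to -0.96
d₂ = d₁ − σ√T = -0.9579 − 0.1200 = -1.0779 which rounds to -1.08
Risk-neutral Pr[S_T > K] = N(d₂) = N(-1.08) = 0.1401

0.1401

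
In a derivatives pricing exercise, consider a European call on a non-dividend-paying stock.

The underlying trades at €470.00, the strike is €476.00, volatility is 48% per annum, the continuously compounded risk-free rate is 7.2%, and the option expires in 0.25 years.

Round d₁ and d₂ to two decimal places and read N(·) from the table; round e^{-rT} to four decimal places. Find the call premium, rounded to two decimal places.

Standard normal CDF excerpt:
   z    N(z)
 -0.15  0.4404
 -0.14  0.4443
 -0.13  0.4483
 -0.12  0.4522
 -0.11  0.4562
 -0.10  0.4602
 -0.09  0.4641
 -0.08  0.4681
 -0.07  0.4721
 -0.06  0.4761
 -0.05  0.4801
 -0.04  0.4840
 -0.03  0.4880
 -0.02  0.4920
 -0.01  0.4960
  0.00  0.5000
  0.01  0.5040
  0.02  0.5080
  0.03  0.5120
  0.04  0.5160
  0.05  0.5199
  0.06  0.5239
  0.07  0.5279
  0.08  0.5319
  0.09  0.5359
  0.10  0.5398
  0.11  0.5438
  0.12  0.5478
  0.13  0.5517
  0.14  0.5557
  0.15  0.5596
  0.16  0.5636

€46.02

σ√T = 0.48·√0.25 = 0.2400
d₁ = [ln(470/476) + (0.072 + 0.48²/2)·0.25] / 0.2400 = [-0.0127 + 0.0468] / 0.2400 = 0.1421 which rounds to 0.14
d₂ = d₁ − σ√T = 0.1421 − 0.2400 = -0.0979 which rounds to -0.10
e^(−rT) = e^(−0.072·0.25) = 0.9822
N(d₁) = N(0.14) = 0.5557;  N(d₂) = N(-0.10) = 0.4602
C = 470·0.5557 − 476·0.9822·0.4602 = 261.1790 − 215.1560 = 46.0230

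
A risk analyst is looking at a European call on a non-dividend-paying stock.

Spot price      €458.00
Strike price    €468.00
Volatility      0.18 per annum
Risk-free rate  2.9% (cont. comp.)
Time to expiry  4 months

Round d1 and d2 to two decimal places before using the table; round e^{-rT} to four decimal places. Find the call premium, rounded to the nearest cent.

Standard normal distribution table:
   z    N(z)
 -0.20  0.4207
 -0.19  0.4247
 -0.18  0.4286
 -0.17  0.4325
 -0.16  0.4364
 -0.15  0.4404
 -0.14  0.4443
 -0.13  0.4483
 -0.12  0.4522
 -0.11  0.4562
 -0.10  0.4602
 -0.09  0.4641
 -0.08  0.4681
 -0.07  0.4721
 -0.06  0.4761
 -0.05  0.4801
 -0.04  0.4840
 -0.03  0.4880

€17.59

σ√T = 0.18 × 0.5774 = 0.1039
d₁ = [ln(458/468) + (0.029 + ½·0.18²)·0.3333] / (σ√T) = (-0.0216 + 0.0151) / 0.1039 = -0.0629 which rounds to -0.06
d₂ = -0.0629 − 0.1039 = -0.1668 which rounds to -0.17
exp(−rT) = exp(−0.029·0.3333) = 0.9904
N(d₁) = N(-0.06) = 0.4761;  N(d₂) = N(-0.17) = 0.4325
C = 458·0.4761 − 468·0.9904·0.4325 = 218.0538 − 200.4669 = 17.5869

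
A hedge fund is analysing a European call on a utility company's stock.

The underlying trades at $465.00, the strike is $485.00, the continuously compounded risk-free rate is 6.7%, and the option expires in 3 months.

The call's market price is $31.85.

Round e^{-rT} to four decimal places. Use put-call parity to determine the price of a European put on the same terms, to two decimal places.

$43.80

exp(−rT) = exp(−0.067·0.25) = 0.9834
Put-call parity: C − P = S − K·e^(−rT) = 465 − 485·0.9834 = 465 − 476.9490 = -11.9490
P = C − (C − P) = 31.85 − (-11.9490) = 43.7990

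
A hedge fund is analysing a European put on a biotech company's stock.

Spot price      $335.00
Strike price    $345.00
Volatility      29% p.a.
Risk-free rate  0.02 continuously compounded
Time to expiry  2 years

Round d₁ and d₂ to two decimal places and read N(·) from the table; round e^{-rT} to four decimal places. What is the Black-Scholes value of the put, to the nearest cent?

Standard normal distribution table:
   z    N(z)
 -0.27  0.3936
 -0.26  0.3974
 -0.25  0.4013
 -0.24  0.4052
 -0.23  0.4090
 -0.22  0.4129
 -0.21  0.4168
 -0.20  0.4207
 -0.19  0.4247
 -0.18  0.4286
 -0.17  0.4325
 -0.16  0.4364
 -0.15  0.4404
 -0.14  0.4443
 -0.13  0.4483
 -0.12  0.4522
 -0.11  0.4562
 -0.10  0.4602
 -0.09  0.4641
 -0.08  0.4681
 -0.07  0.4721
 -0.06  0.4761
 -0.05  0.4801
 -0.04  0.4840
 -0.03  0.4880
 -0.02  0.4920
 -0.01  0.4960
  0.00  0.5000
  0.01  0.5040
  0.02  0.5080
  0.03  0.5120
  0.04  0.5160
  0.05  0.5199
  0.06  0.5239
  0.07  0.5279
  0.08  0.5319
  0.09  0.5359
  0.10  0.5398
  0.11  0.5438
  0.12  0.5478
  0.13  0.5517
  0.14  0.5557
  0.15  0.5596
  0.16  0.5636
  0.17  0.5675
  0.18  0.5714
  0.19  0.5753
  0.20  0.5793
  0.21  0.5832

σ√T = 0.29 × 1.4142 = 0.4101
ln(S/K) + (r + σ²/2)T = ln(335/345) + (0.02 + 0.29²/2)·2 = -0.0294 + 0.1241 = 0.0947
d₁ = 0.0947 / 0.4101 = 0.2309 ≈ 0.23
d₂ = d₁ − σ√T = 0.2309 − 0.4101 = -0.1792 ≈ -0.18
exp(−rT) = exp(−0.02·2) = 0.9608
P = 345·0.9608·N(0.18) − 335·N(-0.23) = 345·0.9608·0.5714 − 335·0.4090 = 189.4054 − 137.0150 = 52.3904

$52.39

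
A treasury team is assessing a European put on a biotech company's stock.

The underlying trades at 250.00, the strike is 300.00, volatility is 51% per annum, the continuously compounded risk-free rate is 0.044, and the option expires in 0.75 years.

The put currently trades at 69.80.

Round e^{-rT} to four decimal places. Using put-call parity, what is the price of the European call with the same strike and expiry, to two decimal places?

exp(−rT) = exp(−0.044·0.75) = 0.9675
Put-call parity: C − P = S − K·e^(−rT) = 250 − 300·0.9675 = 250 − 290.2500 = -40.2500
C = P + (C − P) = 69.80 + (-40.2500) = 29.5500

29.55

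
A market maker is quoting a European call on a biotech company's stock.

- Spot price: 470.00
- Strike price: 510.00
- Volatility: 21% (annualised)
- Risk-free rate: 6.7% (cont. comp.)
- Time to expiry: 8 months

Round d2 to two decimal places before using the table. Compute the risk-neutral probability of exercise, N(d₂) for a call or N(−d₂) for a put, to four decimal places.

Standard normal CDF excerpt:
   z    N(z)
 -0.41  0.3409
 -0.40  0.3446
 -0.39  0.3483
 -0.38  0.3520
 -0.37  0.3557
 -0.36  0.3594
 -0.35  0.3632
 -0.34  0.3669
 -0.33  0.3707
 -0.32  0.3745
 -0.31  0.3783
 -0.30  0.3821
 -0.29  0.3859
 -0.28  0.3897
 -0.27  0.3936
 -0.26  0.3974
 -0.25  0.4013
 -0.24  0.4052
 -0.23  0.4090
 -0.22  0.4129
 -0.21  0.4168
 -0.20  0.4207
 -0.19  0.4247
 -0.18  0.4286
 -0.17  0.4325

0.3821

σ√T = 0.21·√0.6667 = 0.1715
d₁ = [ln(470/510) + (0.067 + 0.21²/2)·0.6667] / 0.1715 = [-0.0817 + 0.0594] / 0.1715 = -0.1301 ≈ -0.13
d₂ = d₁ − σ√T = -0.1301 − 0.1715 = -0.3016 ≈ -0.30
Risk-neutral Pr[S_T > K] = N(d₂) = N(-0.30) = 0.3821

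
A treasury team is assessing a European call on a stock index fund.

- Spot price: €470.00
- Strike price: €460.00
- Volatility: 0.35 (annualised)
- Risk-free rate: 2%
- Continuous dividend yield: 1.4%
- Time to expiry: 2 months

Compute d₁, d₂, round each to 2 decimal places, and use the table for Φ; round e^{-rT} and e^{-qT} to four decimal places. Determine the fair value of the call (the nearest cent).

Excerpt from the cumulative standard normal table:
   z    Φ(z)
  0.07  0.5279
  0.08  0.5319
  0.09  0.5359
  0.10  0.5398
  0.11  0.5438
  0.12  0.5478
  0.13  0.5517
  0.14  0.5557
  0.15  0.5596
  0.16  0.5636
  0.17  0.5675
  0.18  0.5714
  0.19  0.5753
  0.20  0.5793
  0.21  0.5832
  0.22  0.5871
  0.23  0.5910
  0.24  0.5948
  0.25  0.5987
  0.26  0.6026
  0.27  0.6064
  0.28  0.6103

T = 0.1667;  σ√T = 0.1429
d₁ = [ln(470/460) + (0.02 − 0.014 + 0.35²/2)·0.1667] / 0.1429 = [0.0215 + 0.0112] / 0.1429 = 0.2290 ⇒ 0.23
d₂ = d₁ − σ√T = 0.2290 − 0.1429 = 0.0861 ⇒ 0.09
exp(−qT) = exp(−0.014·0.1667) = 0.9977;  exp(−rT) = exp(−0.02·0.1667) = 0.9967
N(d₁) = N(0.23) = 0.5910;  N(d₂) = N(0.09) = 0.5359
C = 470·0.9977·0.5910 − 460·0.9967·0.5359 = 277.1311 − 245.7005 = 31.4306

€31.43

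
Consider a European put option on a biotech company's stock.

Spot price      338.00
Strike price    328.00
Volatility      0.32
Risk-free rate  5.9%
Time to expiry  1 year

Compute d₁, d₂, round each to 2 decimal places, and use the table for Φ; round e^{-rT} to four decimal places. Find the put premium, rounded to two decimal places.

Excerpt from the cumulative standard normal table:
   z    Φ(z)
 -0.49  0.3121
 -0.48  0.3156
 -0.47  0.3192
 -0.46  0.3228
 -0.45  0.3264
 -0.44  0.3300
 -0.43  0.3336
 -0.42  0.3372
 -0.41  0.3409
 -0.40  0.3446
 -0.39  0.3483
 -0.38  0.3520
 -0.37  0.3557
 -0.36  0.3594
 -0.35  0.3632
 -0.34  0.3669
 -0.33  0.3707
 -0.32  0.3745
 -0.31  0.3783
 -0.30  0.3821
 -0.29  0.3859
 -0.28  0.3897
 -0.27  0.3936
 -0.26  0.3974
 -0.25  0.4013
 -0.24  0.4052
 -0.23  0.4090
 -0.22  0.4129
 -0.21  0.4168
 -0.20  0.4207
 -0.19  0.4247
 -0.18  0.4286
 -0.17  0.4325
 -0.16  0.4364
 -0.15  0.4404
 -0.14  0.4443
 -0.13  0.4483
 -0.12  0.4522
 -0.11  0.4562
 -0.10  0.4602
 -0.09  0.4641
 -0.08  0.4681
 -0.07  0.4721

σ√T = 0.32 × 1.0000 = 0.3200
d₁ = [ln(338/328) + (0.059 + 0.32²/2)·1] / 0.3200 = [0.0300 + 0.1102] / 0.3200 = 0.4382 ≈ 0.44
d₂ = d₁ − σ√T = 0.4382 − 0.3200 = 0.1182 ≈ 0.12
e^(−rT) = e^(−0.059·1) = 0.9427
P = 328·0.9427·N(-0.12) − 338·N(-0.44) = 328·0.9427·0.4522 − 338·0.3300 = 139.8228 − 111.5400 = 28.2828

28.28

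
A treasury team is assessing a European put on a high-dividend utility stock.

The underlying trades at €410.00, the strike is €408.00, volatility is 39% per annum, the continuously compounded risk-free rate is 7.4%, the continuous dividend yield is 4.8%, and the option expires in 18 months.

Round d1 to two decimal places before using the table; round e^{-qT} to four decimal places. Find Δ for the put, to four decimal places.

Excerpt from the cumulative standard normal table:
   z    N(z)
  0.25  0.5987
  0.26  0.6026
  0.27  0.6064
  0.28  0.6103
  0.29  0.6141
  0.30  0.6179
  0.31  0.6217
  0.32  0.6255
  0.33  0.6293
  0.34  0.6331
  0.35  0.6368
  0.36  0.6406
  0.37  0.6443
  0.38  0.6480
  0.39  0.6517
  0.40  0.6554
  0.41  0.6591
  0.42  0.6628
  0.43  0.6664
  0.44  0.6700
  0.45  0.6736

-0.3449

T = 1.5;  σ√T = 0.4777
d₁ = [ln(410/408) + (0.074 − 0.048 + 0.39²/2)·1.5] / 0.4777 = [0.0049 + 0.1531] / 0.4777 = 0.3307 → 0.33
N(d₁) = N(0.33) = 0.6293
Δ_put = exp(−qT)·(N(d₁) − 1) = 0.9305·(0.6293 − 1) = -0.3449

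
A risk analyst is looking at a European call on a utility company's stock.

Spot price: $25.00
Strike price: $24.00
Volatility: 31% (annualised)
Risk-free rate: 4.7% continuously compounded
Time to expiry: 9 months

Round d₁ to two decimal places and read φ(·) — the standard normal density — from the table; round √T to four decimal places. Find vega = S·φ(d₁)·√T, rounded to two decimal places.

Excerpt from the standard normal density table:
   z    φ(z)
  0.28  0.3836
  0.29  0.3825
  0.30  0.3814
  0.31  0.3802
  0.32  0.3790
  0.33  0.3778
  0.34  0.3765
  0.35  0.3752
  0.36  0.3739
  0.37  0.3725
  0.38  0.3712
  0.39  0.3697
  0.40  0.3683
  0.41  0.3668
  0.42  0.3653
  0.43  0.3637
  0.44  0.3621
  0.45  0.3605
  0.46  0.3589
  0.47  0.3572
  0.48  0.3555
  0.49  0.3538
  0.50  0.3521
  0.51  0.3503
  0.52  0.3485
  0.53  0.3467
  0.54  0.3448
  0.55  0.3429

7.91

σ√T = 0.31 × 0.8660 = 0.2685
d₁ = [ln(25/24) + (0.047 + 0.31²/2)·0.75] / 0.2685 = [0.0408 + 0.0713] / 0.2685 = 0.4176 ≈ 0.42
√T = √0.75 = 0.8660
φ(d₁) = φ(0.42) = 0.3653
vega = S·φ(d₁)·√T = 25·0.3653·0.8660 = 7.9087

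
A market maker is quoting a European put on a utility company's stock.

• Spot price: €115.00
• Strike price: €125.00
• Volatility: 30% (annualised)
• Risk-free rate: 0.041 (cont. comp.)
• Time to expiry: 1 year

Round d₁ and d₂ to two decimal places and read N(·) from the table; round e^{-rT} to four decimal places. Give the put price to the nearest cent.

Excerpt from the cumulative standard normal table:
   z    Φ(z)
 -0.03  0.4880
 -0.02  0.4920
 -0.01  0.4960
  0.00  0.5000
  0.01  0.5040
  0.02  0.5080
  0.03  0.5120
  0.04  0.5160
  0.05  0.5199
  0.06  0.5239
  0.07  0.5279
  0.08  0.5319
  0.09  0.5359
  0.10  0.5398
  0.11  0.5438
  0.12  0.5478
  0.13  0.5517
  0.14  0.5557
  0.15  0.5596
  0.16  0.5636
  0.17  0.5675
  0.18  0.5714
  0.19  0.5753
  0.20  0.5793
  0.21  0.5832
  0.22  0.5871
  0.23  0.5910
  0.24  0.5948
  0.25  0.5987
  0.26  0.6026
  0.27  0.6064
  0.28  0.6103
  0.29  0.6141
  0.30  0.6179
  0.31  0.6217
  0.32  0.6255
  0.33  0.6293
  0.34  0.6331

T = 1;  σ√T = 0.3000
d₁ = [ln(115/125) + (0.041 + 0.3²/2)·1] / 0.3000 = [-0.0834 + 0.0860] / 0.3000 = 0.0087 ≈ 0.01
d₂ = d₁ − σ√T = 0.0087 − 0.3000 = -0.2913 ≈ -0.29
exp(−rT) = exp(−0.041·1) = 0.9598
P = 125·0.9598·N(0.29) − 115·N(-0.01) = 125·0.9598·0.6141 − 115·0.4960 = 73.6766 − 57.0400 = 16.6366

€16.64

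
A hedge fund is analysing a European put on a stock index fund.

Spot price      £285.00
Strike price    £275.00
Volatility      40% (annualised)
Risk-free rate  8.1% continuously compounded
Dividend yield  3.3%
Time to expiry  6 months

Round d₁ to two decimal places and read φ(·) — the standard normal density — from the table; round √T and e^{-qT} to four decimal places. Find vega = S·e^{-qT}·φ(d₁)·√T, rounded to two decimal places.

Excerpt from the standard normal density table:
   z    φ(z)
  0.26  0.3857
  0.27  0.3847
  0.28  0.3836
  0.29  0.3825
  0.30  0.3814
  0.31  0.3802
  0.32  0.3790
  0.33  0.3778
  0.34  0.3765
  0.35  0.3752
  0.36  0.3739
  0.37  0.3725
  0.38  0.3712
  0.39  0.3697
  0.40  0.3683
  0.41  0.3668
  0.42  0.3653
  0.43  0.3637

σ√T = 0.4·√0.5 = 0.2828
d₁ = [ln(285/275) + (0.081 − 0.033 + 0.4²/2)·0.5] / 0.2828 = [0.0357 + 0.0640] / 0.2828 = 0.3526 → 0.35
√T = √0.5 = 0.7071
φ(d₁) = φ(0.35) = 0.3752
e^(−qT) = e^(−0.033·0.5) = 0.9836
vega = S·e^(−qT)·φ(d₁)·√T = 285·0.9836·0.3752·0.7071 = 74.3716
(Call and put vega coincide under Black-Scholes.)

74.37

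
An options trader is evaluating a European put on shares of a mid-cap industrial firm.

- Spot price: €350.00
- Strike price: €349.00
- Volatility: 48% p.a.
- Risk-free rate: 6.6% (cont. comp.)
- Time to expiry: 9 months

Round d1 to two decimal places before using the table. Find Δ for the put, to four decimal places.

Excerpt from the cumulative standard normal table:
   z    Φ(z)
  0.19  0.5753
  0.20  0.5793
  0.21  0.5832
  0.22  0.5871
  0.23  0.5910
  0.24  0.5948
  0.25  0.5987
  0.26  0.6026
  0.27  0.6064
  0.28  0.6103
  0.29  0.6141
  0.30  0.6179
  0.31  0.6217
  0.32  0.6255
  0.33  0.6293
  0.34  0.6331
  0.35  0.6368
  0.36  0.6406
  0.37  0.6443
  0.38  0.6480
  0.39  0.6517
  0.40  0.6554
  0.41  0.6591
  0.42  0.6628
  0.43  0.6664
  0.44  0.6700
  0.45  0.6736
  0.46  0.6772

-0.3707

σ√T = 0.48 × 0.8660 = 0.4157
ln(S/K) + (r + σ²/2)T = ln(350/349) + (0.066 + 0.48²/2)·0.75 = 0.0029 + 0.1359 = 0.1388
d₁ = 0.1388 / 0.4157 = 0.3338 → 0.33
N(d₁) = N(0.33) = 0.6293
Δ_put = N(d₁) − 1 = 0.6293 − 1 = -0.3707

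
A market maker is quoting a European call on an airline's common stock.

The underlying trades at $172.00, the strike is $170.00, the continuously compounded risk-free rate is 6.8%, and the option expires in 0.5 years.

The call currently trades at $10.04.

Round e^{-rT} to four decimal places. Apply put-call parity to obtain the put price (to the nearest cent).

e^(−rT) = e^(−0.068·0.5) = 0.9666
Put-call parity: C − P = S − K·e^(−rT) = 172 − 170·0.9666 = 172 − 164.3220 = 7.6780
P = C − (C − P) = 10.04 − (7.6780) = 2.3620

$2.36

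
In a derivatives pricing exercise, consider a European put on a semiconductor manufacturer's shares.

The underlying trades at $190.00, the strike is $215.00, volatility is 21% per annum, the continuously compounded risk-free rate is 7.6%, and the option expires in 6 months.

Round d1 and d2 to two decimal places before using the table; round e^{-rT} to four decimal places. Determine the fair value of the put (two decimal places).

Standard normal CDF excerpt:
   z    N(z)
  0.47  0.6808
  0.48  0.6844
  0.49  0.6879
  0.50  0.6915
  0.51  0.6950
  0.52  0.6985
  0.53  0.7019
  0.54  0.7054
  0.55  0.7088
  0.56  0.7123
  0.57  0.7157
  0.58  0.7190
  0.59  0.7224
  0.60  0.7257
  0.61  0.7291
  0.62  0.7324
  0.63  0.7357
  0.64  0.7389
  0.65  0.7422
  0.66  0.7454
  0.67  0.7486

σ√T = 0.21·√0.5 = 0.1485
d₁ = [ln(190/215) + (0.076 + ½·0.21²)·0.5] / (σ√T) = (-0.1236 + 0.0490) / 0.1485 = -0.5023 ⇒ -0.50
d₂ = -0.5023 − 0.1485 = -0.6508 ⇒ -0.65
e^(−rT) = e^(−0.076·0.5) = 0.9627
N(−d₂) = N(0.65) = 0.7422;  N(−d₁) = N(0.50) = 0.6915
P = 215·0.9627·0.7422 − 190·0.6915 = 153.6209 − 131.3850 = 22.2359

$22.24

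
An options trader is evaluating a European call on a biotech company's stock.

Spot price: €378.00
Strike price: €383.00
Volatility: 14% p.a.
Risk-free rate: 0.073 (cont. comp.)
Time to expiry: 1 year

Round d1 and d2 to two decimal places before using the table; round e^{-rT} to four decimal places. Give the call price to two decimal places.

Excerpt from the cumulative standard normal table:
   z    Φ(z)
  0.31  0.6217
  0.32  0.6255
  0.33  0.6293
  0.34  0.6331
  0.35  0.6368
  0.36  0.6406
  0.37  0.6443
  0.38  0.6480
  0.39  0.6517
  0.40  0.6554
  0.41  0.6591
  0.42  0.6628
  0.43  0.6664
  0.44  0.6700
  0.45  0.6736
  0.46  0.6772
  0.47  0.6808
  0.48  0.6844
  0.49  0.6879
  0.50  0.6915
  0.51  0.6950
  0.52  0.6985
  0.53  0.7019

€33.31

σ√T = 0.14 × 1.0000 = 0.1400
d₁ = [ln(378/383) + (0.073 + 0.14²/2)·1] / 0.1400 = [-0.0131 + 0.0828] / 0.1400 = 0.4976 → 0.50
d₂ = d₁ − σ√T = 0.4976 − 0.1400 = 0.3576 → 0.36
e^(−rT) = e^(−0.073·1) = 0.9296
N(d₁) = N(0.50) = 0.6915;  N(d₂) = N(0.36) = 0.6406
C = 378·0.6915 − 383·0.9296·0.6406 = 261.3870 − 228.0772 = 33.3098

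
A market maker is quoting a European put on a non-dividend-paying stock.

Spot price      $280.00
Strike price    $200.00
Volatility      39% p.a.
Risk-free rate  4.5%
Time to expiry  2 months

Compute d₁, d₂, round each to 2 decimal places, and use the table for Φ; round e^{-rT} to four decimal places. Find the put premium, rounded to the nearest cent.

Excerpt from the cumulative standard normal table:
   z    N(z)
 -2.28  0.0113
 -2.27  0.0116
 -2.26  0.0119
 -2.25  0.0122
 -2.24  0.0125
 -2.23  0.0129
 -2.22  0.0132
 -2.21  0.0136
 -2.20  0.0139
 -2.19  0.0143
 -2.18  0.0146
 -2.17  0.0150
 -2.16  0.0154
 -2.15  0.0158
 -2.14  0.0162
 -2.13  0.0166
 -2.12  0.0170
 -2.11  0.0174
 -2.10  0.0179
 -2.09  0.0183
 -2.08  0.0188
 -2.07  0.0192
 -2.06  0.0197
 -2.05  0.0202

T = 0.1667;  σ√T = 0.1592
d₁ = [ln(280/200) + (0.045 + 0.39²/2)·0.1667] / 0.1592 = [0.3365 + 0.0202] / 0.1592 = 2.2400 ≈ 2.24
d₂ = d₁ − σ√T = 2.2400 − 0.1592 = 2.0808 ≈ 2.08
exp(−rT) = exp(−0.045·0.1667) = 0.9925
P = 200·0.9925·N(-2.08) − 280·N(-2.24) = 200·0.9925·0.0188 − 280·0.0125 = 3.7318 − 3.5000 = 0.2318

$0.23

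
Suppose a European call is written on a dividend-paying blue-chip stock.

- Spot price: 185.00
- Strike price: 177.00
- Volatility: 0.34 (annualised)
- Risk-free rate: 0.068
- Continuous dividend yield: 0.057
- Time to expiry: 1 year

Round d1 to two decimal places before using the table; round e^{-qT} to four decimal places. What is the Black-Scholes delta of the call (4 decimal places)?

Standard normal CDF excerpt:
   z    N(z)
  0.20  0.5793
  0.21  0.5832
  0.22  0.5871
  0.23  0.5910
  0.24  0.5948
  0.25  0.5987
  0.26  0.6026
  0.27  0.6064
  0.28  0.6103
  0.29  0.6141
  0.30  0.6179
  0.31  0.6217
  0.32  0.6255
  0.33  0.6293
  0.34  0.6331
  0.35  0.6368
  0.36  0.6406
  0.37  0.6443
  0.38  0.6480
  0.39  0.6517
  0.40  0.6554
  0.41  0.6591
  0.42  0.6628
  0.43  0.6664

0.5944

σ√T = 0.34·√1 = 0.3400
ln(S/K) + (r − q + σ²/2)T = ln(185/177) + (0.068 − 0.057 + 0.34²/2)·1 = 0.0442 + 0.0688 = 0.1130
d₁ = 0.1130 / 0.3400 = 0.3324 → 0.33
N(d₁) = N(0.33) = 0.6293
Δ_call = exp(−qT)·N(d₁) = 0.9446·0.6293 = 0.5944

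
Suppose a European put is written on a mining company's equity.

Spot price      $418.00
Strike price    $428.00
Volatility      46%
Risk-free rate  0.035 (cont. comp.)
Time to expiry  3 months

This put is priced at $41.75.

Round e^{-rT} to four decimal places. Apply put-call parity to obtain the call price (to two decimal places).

$35.47

exp(−rT) = exp(−0.035·0.25) = 0.9913
Put-call parity: C − P = S − K·e^(−rT) = 418 − 428·0.9913 = 418 − 424.2764 = -6.2764
C = P + (C − P) = 41.75 + (-6.2764) = 35.4736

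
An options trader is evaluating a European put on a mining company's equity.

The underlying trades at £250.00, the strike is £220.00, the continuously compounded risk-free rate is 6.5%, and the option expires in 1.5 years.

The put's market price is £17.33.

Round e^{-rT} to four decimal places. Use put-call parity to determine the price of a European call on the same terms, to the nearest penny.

e^(−rT) = e^(−0.065·1.5) = 0.9071
Put-call parity: C − P = S − K·e^(−rT) = 250 − 220·0.9071 = 250 − 199.5620 = 50.4380
C = P + (C − P) = 17.33 + (50.4380) = 67.7680

£67.77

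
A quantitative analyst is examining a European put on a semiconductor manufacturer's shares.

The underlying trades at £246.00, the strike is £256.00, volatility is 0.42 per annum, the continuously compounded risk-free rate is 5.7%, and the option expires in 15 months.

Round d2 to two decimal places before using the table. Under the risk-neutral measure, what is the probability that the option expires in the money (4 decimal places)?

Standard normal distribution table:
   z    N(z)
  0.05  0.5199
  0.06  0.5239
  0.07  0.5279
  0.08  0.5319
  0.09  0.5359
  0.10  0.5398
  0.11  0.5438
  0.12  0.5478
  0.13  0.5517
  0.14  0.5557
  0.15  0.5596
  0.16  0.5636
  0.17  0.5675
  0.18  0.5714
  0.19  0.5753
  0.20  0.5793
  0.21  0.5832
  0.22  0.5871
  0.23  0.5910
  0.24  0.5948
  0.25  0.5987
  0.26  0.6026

0.5675

T = 1.25;  σ√T = 0.4696
d₁ = [ln(246/256) + (0.057 + ½·0.42²)·1.25] / (σ√T) = (-0.0398 + 0.1815) / 0.4696 = 0.3017 ⇒ 0.30
d₂ = 0.3017 − 0.4696 = -0.1679 ⇒ -0.17
Pr(exercise) under Q = N(−d₂) = N(0.17) = 0.5675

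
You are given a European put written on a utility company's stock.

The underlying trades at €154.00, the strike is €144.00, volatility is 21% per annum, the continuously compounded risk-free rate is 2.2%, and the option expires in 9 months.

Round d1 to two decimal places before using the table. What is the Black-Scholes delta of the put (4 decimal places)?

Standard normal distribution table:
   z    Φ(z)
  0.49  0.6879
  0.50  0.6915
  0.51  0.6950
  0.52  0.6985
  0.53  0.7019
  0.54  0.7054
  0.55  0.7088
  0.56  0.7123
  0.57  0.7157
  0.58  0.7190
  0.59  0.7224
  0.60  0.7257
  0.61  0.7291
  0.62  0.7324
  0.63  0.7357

-0.2912

σ√T = 0.21 × 0.8660 = 0.1819
d₁ = [ln(154/144) + (0.022 + 0.21²/2)·0.75] / 0.1819 = [0.0671 + 0.0330] / 0.1819 = 0.5508 ≈ 0.55
N(d₁) = N(0.55) = 0.7088
Δ_put = N(d₁) − 1 = 0.7088 − 1 = -0.2912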